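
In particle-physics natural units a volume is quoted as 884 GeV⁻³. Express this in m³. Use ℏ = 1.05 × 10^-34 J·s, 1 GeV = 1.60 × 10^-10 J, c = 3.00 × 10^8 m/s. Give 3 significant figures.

6.75 × 10^-45 m³

Volume is [L]³ = [E]⁻³·(ℏc)³.
1 GeV⁻³ → (ℏc)³ × (1 GeV in J)⁻³ = 7.63 × 10^-48 m³.
Result: 884 × 7.63 × 10^-48 = 6.75 × 10^-45 m³.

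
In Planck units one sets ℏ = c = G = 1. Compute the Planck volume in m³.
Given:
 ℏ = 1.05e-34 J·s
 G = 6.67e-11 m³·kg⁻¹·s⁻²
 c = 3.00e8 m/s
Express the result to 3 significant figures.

V_P = (ℏG/c³)^(3/2)
  = √(1.75e-209)
  = 4.18e-105 m³

4.18e-105 m³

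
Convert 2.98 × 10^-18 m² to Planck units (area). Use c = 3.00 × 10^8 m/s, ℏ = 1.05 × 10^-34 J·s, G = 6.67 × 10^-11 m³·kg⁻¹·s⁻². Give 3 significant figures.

Planck area: A_P = ℏG/c³ = 2.59 × 10^-70 m².
2.98 × 10^-18 / 2.59 × 10^-70 = 1.15 × 10^52

1.15 × 10^52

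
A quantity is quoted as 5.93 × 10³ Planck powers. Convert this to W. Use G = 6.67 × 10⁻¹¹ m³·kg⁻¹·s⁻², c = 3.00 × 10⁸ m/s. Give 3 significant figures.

2.16 × 10⁵⁶ W

One Planck power: P_P = c⁵/G = 3.64 × 10⁵² W.
5.93 × 10³ × 3.64 × 10⁵² W = 2.16 × 10⁵⁶ W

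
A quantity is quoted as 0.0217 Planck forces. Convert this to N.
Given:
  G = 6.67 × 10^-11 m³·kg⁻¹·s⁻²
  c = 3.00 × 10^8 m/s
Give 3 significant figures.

One Planck force: F_P = c⁴/G = 1.21 × 10^44 N.
0.0217 × 1.21 × 10^44 N = 2.64 × 10^42 N

2.64 × 10^42 N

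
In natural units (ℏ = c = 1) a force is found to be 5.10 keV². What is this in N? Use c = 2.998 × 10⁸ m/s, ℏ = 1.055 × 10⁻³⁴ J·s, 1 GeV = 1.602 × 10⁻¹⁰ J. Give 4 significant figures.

4.138 × 10⁻⁶ N

Force is [E]/[L] = [E]²/(ℏc); restore (ℏc)⁻¹.
1 GeV² → 1/(ℏc) × (1 GeV in J)² = 8.114 × 10⁵ N.
Convert the energy scale: 5.10 keV² = 5.10 × 10⁻¹² GeV².
Result: 5.10 × 10⁻¹² × 8.114 × 10⁵ = 4.138 × 10⁻⁶ N.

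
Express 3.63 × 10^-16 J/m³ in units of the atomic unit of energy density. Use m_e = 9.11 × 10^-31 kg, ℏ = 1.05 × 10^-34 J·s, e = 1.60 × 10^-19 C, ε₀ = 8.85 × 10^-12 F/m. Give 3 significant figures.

1.20 × 10^-29

atomic unit of energy density: u_au = E_h/a₀³ = m_e⁴e¹⁰/((4πε₀)⁵ℏ⁸) = 3.01 × 10^13 J/m³.
3.63 × 10^-16 / 3.01 × 10^13 = 1.20 × 10^-29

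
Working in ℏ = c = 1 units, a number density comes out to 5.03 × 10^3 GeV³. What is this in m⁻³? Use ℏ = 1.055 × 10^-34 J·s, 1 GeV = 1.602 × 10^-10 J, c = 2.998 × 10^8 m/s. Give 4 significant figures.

Number density is [L]⁻³ = [E]³/(ℏc)³.
1 GeV³ → 1/(ℏc)³ × (1 GeV in J)³ = 1.299 × 10^47 m⁻³.
Result: 5.03 × 10^3 × 1.299 × 10^47 = 6.536 × 10^50 m⁻³.

6.536 × 10^50 m⁻³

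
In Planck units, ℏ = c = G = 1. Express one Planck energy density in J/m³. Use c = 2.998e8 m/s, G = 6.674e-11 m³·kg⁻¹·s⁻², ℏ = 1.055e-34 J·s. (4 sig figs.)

4.632e113 J/m³

The unique combination of the constants set to 1 with dimensions of energy density is u_P = c⁷/(ℏG²).
  = 2.177e59 / 4.699e-55
  = 4.632e113 J/m³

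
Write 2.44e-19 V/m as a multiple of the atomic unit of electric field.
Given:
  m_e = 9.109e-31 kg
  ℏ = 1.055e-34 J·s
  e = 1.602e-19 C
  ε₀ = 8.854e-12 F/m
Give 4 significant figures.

atomic unit of electric field: E_au = E_h/(e a₀) = m_e²e⁵/((4πε₀)³ℏ⁴) = 5.131e11 V/m.
2.44e-19 / 5.131e11 = 4.755e-31

4.755e-31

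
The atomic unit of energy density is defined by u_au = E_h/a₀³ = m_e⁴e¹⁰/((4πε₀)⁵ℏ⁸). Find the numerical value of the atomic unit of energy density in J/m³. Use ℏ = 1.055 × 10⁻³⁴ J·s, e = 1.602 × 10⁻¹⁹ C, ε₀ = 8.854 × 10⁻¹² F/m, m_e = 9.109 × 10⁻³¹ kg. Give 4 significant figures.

u_au = E_h/a₀³ = m_e⁴e¹⁰/((4πε₀)⁵ℏ⁸)
E_h = 4.354 × 10⁻¹⁸ J
a₀ = 5.297 × 10⁻¹¹ m
E_h/a₀³ = 2.929 × 10¹³ J/m³

2.929 × 10¹³ J/m³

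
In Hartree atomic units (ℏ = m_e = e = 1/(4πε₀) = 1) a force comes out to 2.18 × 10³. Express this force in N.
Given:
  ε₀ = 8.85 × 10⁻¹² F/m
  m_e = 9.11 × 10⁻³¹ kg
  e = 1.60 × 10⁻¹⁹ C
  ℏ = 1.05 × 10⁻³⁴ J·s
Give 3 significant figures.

One atomic unit of force: F_au = E_h/a₀ = m_e²e⁶/((4πε₀)³ℏ⁴) = 8.33 × 10⁻⁸ N.
2.18 × 10³ × 8.33 × 10⁻⁸ N = 1.82 × 10⁻⁴ N

1.82 × 10⁻⁴ N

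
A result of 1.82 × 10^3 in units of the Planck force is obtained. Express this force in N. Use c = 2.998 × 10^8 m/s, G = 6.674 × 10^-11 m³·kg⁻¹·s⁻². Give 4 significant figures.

2.203 × 10^47 N

One Planck force: F_P = c⁴/G = 1.210 × 10^44 N.
1.82 × 10^3 × 1.210 × 10^44 N = 2.203 × 10^47 N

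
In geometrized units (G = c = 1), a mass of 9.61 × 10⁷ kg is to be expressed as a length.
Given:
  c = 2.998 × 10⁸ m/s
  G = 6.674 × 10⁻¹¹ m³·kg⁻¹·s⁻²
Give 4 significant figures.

In G = c = 1 units mass has dimensions of length; the conversion factor is G/c².
9.61 × 10⁷ kg × (G/c²) = 7.136 × 10⁻²⁰ m

7.136 × 10⁻²⁰ m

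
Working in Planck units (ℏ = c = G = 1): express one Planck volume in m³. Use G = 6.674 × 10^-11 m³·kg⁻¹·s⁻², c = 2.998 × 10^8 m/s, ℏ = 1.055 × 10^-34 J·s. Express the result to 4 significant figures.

From ℏ = c = G = 1 the volume scale is V_P = (ℏG/c³)^(3/2).
  = √(1.784 × 10^-209)
  = 4.224 × 10^-105 m³

4.224 × 10^-105 m³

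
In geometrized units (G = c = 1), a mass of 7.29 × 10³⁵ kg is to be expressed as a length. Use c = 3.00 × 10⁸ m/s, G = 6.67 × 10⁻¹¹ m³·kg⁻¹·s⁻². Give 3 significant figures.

In G = c = 1 units mass has dimensions of length; the conversion factor is G/c².
7.29 × 10³⁵ kg × (G/c²) = 5.40 × 10⁸ m

5.40 × 10⁸ m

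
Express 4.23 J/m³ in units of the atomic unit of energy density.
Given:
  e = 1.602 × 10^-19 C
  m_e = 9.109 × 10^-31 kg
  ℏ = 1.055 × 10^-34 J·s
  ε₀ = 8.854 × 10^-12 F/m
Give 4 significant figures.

atomic unit of energy density: u_au = E_h/a₀³ = m_e⁴e¹⁰/((4πε₀)⁵ℏ⁸) = 2.929 × 10^13 J/m³.
4.23 / 2.929 × 10^13 = 1.444 × 10^-13

1.444 × 10^-13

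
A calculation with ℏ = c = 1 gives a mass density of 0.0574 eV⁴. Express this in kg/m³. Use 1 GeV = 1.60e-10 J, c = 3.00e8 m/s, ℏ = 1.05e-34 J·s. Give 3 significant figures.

Mass density is [E]/(c²[L]³) = [E]⁴/(ℏ³c⁵).
1 GeV⁴ → 1/(ℏ³c⁵) × (1 GeV in J)⁴ = 2.33e20 kg/m³.
Convert the energy scale: 0.0574 eV⁴ = 5.74e-38 GeV⁴.
Result: 5.74e-38 × 2.33e20 = 1.34e-17 kg/m³.

1.34e-17 kg/m³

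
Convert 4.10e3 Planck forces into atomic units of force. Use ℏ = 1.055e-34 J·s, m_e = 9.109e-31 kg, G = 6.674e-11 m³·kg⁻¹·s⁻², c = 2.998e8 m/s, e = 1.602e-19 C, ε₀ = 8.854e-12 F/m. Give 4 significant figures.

Planck force: F_P = c⁴/G = 1.210e44 N
atomic unit of force: F_au = E_h/a₀ = m_e²e⁶/((4πε₀)³ℏ⁴) = 8.220e-8 N
4.10e3 × 1.210e44 / 8.220e-8 = 6.038e54

6.038e54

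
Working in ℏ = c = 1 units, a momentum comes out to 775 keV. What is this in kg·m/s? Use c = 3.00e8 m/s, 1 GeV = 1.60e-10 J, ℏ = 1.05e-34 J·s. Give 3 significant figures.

Momentum is [E]/c; divide by c.
1 GeV → 1/c × (1 GeV in J) = 5.33e-19 kg·m/s.
Convert the energy scale: 775 keV = 7.75e-4 GeV.
Result: 7.75e-4 × 5.33e-19 = 4.13e-22 kg·m/s.

4.13e-22 kg·m/s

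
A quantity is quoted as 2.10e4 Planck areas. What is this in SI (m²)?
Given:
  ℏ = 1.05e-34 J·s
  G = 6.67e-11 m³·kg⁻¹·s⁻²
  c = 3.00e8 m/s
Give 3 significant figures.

One Planck area: A_P = ℏG/c³ = 2.59e-70 m².
2.10e4 × 2.59e-70 m² = 5.45e-66 m²

5.45e-66 m²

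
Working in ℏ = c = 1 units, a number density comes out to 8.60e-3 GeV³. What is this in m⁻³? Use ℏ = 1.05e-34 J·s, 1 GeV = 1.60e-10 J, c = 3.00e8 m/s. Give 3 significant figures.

1.13e45 m⁻³

Number density is [L]⁻³ = [E]³/(ℏc)³.
1 GeV³ → 1/(ℏc)³ × (1 GeV in J)³ = 1.31e47 m⁻³.
Result: 8.60e-3 × 1.31e47 = 1.13e45 m⁻³.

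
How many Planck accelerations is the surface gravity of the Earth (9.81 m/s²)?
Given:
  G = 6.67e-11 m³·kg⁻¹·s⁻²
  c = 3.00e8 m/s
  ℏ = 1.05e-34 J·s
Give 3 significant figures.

Planck acceleration: a_P = √(c⁷/(ℏG)) = 5.59e51 m/s².
9.81 / 5.59e51 = 1.76e-51

1.76e-51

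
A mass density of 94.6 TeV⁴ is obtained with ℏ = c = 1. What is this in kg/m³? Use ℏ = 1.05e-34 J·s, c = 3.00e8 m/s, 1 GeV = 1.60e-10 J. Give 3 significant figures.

Mass density is [E]/(c²[L]³) = [E]⁴/(ℏ³c⁵).
1 GeV⁴ → 1/(ℏ³c⁵) × (1 GeV in J)⁴ = 2.33e20 kg/m³.
Convert the energy scale: 94.6 TeV⁴ = 9.46e13 GeV⁴.
Result: 9.46e13 × 2.33e20 = 2.20e34 kg/m³.

2.20e34 kg/m³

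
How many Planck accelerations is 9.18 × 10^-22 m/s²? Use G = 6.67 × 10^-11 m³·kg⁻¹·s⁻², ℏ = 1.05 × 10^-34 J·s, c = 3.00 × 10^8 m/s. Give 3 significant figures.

Planck acceleration: a_P = √(c⁷/(ℏG)) = 5.59 × 10^51 m/s².
9.18 × 10^-22 / 5.59 × 10^51 = 1.64 × 10^-73

1.64 × 10^-73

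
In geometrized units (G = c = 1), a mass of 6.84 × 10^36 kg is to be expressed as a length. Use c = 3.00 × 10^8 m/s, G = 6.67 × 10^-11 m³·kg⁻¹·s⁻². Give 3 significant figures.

In G = c = 1 units mass has dimensions of length; the conversion factor is G/c².
6.84 × 10^36 kg × (G/c²) = 5.07 × 10^9 m

5.07 × 10^9 m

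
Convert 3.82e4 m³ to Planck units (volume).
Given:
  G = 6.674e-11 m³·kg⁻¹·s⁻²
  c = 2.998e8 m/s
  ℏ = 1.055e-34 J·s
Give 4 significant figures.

9.044e108

Planck volume: V_P = (ℏG/c³)^(3/2) = 4.224e-105 m³.
3.82e4 / 4.224e-105 = 9.044e108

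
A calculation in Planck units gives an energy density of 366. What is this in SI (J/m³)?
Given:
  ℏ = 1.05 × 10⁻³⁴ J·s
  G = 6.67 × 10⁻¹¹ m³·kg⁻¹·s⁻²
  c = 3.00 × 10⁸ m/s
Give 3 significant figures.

1.71 × 10¹¹⁶ J/m³

One Planck energy density: u_P = c⁷/(ℏG²) = 4.68 × 10¹¹³ J/m³.
366 × 4.68 × 10¹¹³ J/m³ = 1.71 × 10¹¹⁶ J/m³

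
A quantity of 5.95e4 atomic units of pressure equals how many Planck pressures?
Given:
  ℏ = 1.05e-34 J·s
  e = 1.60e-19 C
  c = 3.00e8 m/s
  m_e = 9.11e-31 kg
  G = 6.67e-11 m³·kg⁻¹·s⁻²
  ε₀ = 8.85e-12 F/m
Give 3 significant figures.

3.83e-96

atomic unit of pressure: P_au = E_h/a₀³ = m_e⁴e¹⁰/((4πε₀)⁵ℏ⁸) = 3.01e13 Pa
Planck pressure: p_P = c⁷/(ℏG²) = 4.68e113 Pa
5.95e4 × 3.01e13 / 4.68e113 = 3.83e-96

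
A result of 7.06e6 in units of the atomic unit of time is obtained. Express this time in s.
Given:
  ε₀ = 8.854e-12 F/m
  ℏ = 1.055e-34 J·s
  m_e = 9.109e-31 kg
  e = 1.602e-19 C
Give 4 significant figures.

One atomic unit of time: τ_au = (4πε₀)²ℏ³/(m_e e⁴) = 2.423e-17 s.
7.06e6 × 2.423e-17 s = 1.711e-10 s

1.711e-10 s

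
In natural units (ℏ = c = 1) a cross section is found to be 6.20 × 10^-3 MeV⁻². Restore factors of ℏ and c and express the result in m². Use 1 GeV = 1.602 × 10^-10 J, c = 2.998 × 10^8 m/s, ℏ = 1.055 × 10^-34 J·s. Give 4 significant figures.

2.417 × 10^-28 m²

Area is [L]² = [E]⁻²·(ℏc)²; restore (ℏc)².
1 GeV⁻² → (ℏc)² × (1 GeV in J)⁻² = 3.898 × 10^-32 m².
Convert the energy scale: 6.20 × 10^-3 MeV⁻² = 6.20 × 10^3 GeV⁻².
Result: 6.20 × 10^3 × 3.898 × 10^-32 = 2.417 × 10^-28 m².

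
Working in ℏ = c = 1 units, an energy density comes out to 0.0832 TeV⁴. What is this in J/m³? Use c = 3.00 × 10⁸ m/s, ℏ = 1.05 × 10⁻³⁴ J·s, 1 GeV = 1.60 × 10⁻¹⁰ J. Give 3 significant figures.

[E]/[L]³ = [E]⁴/(ℏc)³; restore (ℏc)⁻³.
1 GeV⁴ → 1/(ℏc)³ × (1 GeV in J)⁴ = 2.10 × 10³⁷ J/m³.
Convert the energy scale: 0.0832 TeV⁴ = 8.32 × 10¹⁰ GeV⁴.
Result: 8.32 × 10¹⁰ × 2.10 × 10³⁷ = 1.74 × 10⁴⁸ J/m³.

1.74 × 10⁴⁸ J/m³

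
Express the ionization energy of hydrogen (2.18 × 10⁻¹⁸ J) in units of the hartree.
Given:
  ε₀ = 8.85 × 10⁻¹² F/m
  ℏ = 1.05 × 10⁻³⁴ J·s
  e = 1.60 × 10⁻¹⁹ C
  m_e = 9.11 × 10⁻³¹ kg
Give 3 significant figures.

hartree: E_h = m_e e⁴/(4πε₀ℏ)² = 4.38 × 10⁻¹⁸ J.
2.18 × 10⁻¹⁸ / 4.38 × 10⁻¹⁸ = 0.498

0.498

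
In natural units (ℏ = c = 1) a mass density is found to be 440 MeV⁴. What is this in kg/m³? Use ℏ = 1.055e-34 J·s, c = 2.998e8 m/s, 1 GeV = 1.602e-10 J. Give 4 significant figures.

1.019e11 kg/m³

Mass density is [E]/(c²[L]³) = [E]⁴/(ℏ³c⁵).
1 GeV⁴ → 1/(ℏ³c⁵) × (1 GeV in J)⁴ = 2.316e20 kg/m³.
Convert the energy scale: 440 MeV⁴ = 4.40e-10 GeV⁴.
Result: 4.40e-10 × 2.316e20 = 1.019e11 kg/m³.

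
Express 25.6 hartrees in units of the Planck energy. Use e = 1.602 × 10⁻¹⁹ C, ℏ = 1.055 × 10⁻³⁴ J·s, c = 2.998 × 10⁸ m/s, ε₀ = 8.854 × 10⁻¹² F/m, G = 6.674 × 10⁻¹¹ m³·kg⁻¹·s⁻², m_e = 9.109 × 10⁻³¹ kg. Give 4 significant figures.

hartree: E_h = m_e e⁴/(4πε₀ℏ)² = 4.354 × 10⁻¹⁸ J
Planck energy: E_P = √(ℏc⁵/G) = 1.957 × 10⁹ J
25.6 × 4.354 × 10⁻¹⁸ / 1.957 × 10⁹ = 5.697 × 10⁻²⁶

5.697 × 10⁻²⁶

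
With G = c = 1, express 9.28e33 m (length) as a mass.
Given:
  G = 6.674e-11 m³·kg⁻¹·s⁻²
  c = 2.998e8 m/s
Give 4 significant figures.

1.250e61 kg

Length → mass via c²/G.
9.28e33 m × (c²/G) = 1.250e61 kg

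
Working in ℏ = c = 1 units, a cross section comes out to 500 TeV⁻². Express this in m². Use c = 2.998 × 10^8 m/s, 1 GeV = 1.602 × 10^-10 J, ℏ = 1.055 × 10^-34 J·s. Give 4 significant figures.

1.949 × 10^-35 m²

Area is [L]² = [E]⁻²·(ℏc)²; restore (ℏc)².
1 GeV⁻² → (ℏc)² × (1 GeV in J)⁻² = 3.898 × 10^-32 m².
Convert the energy scale: 500 TeV⁻² = 5.00 × 10^-4 GeV⁻².
Result: 5.00 × 10^-4 × 3.898 × 10^-32 = 1.949 × 10^-35 m².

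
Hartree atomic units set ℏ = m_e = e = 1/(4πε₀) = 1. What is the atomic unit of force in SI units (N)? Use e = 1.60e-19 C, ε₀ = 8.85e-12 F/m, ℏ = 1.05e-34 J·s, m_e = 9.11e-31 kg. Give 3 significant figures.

Dimensional analysis gives F_au = E_h/a₀ = m_e²e⁶/((4πε₀)³ℏ⁴).
E_h = 4.38e-18 J
a₀ = 5.26e-11 m
E_h/a₀ = 8.33e-8 N

8.33e-8 N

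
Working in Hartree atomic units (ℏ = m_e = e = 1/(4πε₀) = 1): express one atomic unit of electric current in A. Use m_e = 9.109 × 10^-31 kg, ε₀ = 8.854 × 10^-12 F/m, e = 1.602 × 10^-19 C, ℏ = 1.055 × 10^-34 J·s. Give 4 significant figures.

Dimensional analysis gives I_au = e E_h/ℏ = m_e e⁵/((4πε₀)²ℏ³).
E_h = 4.354 × 10^-18 J
e·E_h/ℏ = 6.612 × 10^-3 A

6.612 × 10^-3 A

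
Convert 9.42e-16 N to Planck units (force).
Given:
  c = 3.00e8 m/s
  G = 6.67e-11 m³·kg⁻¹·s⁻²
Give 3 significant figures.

Planck force: F_P = c⁴/G = 1.21e44 N.
9.42e-16 / 1.21e44 = 7.76e-60

7.76e-60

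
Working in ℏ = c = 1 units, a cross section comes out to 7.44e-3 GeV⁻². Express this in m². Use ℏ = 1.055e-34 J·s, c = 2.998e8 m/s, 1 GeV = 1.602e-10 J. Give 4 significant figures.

2.900e-34 m²

Area is [L]² = [E]⁻²·(ℏc)²; restore (ℏc)².
1 GeV⁻² → (ℏc)² × (1 GeV in J)⁻² = 3.898e-32 m².
Result: 7.44e-3 × 3.898e-32 = 2.900e-34 m².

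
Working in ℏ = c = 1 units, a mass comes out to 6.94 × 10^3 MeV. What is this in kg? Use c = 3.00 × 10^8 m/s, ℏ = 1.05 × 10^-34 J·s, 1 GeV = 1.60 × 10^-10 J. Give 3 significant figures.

1.23 × 10^-26 kg

Mass is [E]/c²; divide by c².
1 GeV → 1/c² × (1 GeV in J) = 1.78 × 10^-27 kg.
Convert the energy scale: 6.94 × 10^3 MeV = 6.94 GeV.
Result: 6.94 × 1.78 × 10^-27 = 1.23 × 10^-26 kg.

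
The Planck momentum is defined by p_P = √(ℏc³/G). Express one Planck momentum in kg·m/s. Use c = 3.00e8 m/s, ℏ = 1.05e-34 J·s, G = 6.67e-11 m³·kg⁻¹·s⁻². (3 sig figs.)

6.52 kg·m/s

p_P = √(ℏc³/G)
  = √(42.5)
  = 6.52 kg·m/s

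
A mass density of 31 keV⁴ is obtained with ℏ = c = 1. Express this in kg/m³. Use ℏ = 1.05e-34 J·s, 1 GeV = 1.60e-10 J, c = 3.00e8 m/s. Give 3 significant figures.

7.22e-3 kg/m³

Mass density is [E]/(c²[L]³) = [E]⁴/(ℏ³c⁵).
1 GeV⁴ → 1/(ℏ³c⁵) × (1 GeV in J)⁴ = 2.33e20 kg/m³.
Convert the energy scale: 31 keV⁴ = 3.10e-23 GeV⁴.
Result: 3.10e-23 × 2.33e20 = 7.22e-3 kg/m³.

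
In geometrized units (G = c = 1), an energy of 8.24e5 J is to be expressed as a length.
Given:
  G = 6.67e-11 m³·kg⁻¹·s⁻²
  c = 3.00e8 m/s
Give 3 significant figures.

6.79e-39 m

Energy → length via G/c⁴.
8.24e5 J × (G/c⁴) = 6.79e-39 m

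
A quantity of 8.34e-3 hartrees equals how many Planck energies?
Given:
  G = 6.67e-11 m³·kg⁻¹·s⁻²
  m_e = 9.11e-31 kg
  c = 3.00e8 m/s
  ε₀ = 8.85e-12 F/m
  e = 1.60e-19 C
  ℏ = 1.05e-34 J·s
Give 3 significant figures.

hartree: E_h = m_e e⁴/(4πε₀ℏ)² = 4.38e-18 J
Planck energy: E_P = √(ℏc⁵/G) = 1.96e9 J
8.34e-3 × 4.38e-18 / 1.96e9 = 1.87e-29

1.87e-29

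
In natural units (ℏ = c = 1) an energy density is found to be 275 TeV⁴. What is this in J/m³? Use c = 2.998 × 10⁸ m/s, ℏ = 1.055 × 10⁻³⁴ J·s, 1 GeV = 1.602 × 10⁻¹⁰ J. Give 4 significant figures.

[E]/[L]³ = [E]⁴/(ℏc)³; restore (ℏc)⁻³.
1 GeV⁴ → 1/(ℏc)³ × (1 GeV in J)⁴ = 2.082 × 10³⁷ J/m³.
Convert the energy scale: 275 TeV⁴ = 2.75 × 10¹⁴ GeV⁴.
Result: 2.75 × 10¹⁴ × 2.082 × 10³⁷ = 5.724 × 10⁵¹ J/m³.

5.724 × 10⁵¹ J/m³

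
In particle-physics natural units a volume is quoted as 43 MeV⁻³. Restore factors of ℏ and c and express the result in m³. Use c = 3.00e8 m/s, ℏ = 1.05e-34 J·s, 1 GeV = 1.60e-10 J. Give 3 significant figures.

Volume is [L]³ = [E]⁻³·(ℏc)³.
1 GeV⁻³ → (ℏc)³ × (1 GeV in J)⁻³ = 7.63e-48 m³.
Convert the energy scale: 43 MeV⁻³ = 4.30e10 GeV⁻³.
Result: 4.30e10 × 7.63e-48 = 3.28e-37 m³.

3.28e-37 m³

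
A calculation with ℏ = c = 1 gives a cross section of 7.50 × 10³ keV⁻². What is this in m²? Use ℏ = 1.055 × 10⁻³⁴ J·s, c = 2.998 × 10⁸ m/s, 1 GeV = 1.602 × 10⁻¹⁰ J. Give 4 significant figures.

2.924 × 10⁻¹⁶ m²

Area is [L]² = [E]⁻²·(ℏc)²; restore (ℏc)².
1 GeV⁻² → (ℏc)² × (1 GeV in J)⁻² = 3.898 × 10⁻³² m².
Convert the energy scale: 7.50 × 10³ keV⁻² = 7.50 × 10¹⁵ GeV⁻².
Result: 7.50 × 10¹⁵ × 3.898 × 10⁻³² = 2.924 × 10⁻¹⁶ m².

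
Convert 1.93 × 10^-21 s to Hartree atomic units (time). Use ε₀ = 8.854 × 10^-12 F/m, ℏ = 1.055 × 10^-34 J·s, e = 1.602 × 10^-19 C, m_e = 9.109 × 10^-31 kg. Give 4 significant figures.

atomic unit of time: τ_au = (4πε₀)²ℏ³/(m_e e⁴) = 2.423 × 10^-17 s.
1.93 × 10^-21 / 2.423 × 10^-17 = 7.966 × 10^-5

7.966 × 10^-5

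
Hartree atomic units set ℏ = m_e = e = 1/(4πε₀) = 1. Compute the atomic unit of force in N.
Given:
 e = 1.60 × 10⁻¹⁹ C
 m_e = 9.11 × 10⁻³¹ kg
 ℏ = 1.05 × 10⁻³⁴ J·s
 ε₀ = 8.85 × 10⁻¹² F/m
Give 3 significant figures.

From ℏ = m_e = e = 1/(4πε₀) = 1 the force scale is F_au = E_h/a₀ = m_e²e⁶/((4πε₀)³ℏ⁴).
E_h = 4.38 × 10⁻¹⁸ J
a₀ = 5.26 × 10⁻¹¹ m
E_h/a₀ = 8.33 × 10⁻⁸ N

8.33 × 10⁻⁸ N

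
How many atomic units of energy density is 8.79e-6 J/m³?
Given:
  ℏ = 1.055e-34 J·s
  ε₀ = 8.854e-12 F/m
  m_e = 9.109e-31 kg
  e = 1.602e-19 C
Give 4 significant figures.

atomic unit of energy density: u_au = E_h/a₀³ = m_e⁴e¹⁰/((4πε₀)⁵ℏ⁸) = 2.929e13 J/m³.
8.79e-6 / 2.929e13 = 3.001e-19

3.001e-19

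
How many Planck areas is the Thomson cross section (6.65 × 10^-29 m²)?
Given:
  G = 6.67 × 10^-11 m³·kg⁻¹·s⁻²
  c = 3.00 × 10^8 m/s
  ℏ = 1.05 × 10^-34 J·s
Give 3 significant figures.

Planck area: A_P = ℏG/c³ = 2.59 × 10^-70 m².
6.65 × 10^-29 / 2.59 × 10^-70 = 2.56 × 10^41

2.56 × 10^41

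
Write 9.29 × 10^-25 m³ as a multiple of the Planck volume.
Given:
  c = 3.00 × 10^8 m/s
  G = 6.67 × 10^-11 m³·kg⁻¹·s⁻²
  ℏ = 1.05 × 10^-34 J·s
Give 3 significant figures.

Planck volume: V_P = (ℏG/c³)^(3/2) = 4.18 × 10^-105 m³.
9.29 × 10^-25 / 4.18 × 10^-105 = 2.22 × 10^80

2.22 × 10^80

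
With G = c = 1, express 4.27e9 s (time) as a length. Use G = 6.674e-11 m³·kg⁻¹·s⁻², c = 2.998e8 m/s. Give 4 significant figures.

Time → length via c.
4.27e9 s × (c) = 1.280e18 m

1.280e18 m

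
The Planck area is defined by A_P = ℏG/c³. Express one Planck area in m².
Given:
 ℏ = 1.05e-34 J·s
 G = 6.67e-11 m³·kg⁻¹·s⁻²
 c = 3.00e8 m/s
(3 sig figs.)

A_P = ℏG/c³
  = 7.00e-45 / 2.70e25
  = 2.59e-70 m²

2.59e-70 m²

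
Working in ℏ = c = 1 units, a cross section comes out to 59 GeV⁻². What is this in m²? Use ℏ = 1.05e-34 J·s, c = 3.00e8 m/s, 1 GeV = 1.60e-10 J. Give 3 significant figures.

Area is [L]² = [E]⁻²·(ℏc)²; restore (ℏc)².
1 GeV⁻² → (ℏc)² × (1 GeV in J)⁻² = 3.88e-32 m².
Result: 59 × 3.88e-32 = 2.29e-30 m².

2.29e-30 m²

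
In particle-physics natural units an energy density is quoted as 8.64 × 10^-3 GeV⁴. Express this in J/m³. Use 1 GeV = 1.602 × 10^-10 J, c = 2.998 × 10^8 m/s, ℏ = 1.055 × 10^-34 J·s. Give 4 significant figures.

[E]/[L]³ = [E]⁴/(ℏc)³; restore (ℏc)⁻³.
1 GeV⁴ → 1/(ℏc)³ × (1 GeV in J)⁴ = 2.082 × 10^37 J/m³.
Result: 8.64 × 10^-3 × 2.082 × 10^37 = 1.799 × 10^35 J/m³.

1.799 × 10^35 J/m³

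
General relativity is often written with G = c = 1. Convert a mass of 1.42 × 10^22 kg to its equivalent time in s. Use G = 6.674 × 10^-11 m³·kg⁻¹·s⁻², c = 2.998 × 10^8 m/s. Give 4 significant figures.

Mass → time via G/c³.
1.42 × 10^22 kg × (G/c³) = 3.517 × 10^-14 s

3.517 × 10^-14 s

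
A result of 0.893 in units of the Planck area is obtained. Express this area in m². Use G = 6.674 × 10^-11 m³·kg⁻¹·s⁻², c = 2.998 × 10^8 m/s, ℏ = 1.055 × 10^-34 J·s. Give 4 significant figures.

2.333 × 10^-70 m²

One Planck area: A_P = ℏG/c³ = 2.613 × 10^-70 m².
0.893 × 2.613 × 10^-70 m² = 2.333 × 10^-70 m²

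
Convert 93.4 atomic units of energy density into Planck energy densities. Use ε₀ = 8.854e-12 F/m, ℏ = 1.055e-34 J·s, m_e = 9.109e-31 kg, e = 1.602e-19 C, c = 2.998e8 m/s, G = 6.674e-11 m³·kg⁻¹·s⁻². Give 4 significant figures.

5.906e-99

atomic unit of energy density: u_au = E_h/a₀³ = m_e⁴e¹⁰/((4πε₀)⁵ℏ⁸) = 2.929e13 J/m³
Planck energy density: u_P = c⁷/(ℏG²) = 4.632e113 J/m³
93.4 × 2.929e13 / 4.632e113 = 5.906e-99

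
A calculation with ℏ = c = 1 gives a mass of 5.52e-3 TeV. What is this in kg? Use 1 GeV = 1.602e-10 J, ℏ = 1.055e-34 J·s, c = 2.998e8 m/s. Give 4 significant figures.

9.839e-27 kg

Mass is [E]/c²; divide by c².
1 GeV → 1/c² × (1 GeV in J) = 1.782e-27 kg.
Convert the energy scale: 5.52e-3 TeV = 5.52 GeV.
Result: 5.52 × 1.782e-27 = 9.839e-27 kg.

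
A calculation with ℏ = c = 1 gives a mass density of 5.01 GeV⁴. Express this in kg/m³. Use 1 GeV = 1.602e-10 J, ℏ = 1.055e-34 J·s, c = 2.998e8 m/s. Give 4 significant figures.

Mass density is [E]/(c²[L]³) = [E]⁴/(ℏ³c⁵).
1 GeV⁴ → 1/(ℏ³c⁵) × (1 GeV in J)⁴ = 2.316e20 kg/m³.
Result: 5.01 × 2.316e20 = 1.160e21 kg/m³.

1.160e21 kg/m³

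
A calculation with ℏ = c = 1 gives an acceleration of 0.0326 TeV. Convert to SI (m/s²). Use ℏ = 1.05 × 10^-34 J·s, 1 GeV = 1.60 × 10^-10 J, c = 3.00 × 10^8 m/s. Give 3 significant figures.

Acceleration is [L]/[T]² = c·[E]/ℏ.
1 GeV → c/ℏ × (1 GeV in J) = 4.57 × 10^32 m/s².
Convert the energy scale: 0.0326 TeV = 32.6 GeV.
Result: 32.6 × 4.57 × 10^32 = 1.49 × 10^34 m/s².

1.49 × 10^34 m/s²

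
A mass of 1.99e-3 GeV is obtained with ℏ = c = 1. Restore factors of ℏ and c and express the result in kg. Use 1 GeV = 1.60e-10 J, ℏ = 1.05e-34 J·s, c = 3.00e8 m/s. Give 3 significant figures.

Mass is [E]/c²; divide by c².
1 GeV → 1/c² × (1 GeV in J) = 1.78e-27 kg.
Result: 1.99e-3 × 1.78e-27 = 3.54e-30 kg.

3.54e-30 kg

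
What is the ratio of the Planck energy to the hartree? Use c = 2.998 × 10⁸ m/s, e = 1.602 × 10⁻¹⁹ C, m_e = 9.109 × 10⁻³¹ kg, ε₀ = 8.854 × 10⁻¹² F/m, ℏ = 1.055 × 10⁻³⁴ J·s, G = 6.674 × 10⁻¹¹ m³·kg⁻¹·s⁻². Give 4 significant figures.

Planck energy: E_P = √(ℏc⁵/G) = 1.957 × 10⁹ J
hartree: E_h = m_e e⁴/(4πε₀ℏ)² = 4.354 × 10⁻¹⁸ J
ratio = 1.957 × 10⁹ / 4.354 × 10⁻¹⁸ = 4.494 × 10²⁶

4.494 × 10²⁶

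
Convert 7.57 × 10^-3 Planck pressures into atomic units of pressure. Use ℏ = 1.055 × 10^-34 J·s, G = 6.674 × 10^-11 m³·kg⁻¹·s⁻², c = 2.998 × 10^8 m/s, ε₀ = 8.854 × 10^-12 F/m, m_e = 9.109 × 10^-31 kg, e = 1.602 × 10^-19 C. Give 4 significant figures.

Planck pressure: p_P = c⁷/(ℏG²) = 4.632 × 10^113 Pa
atomic unit of pressure: P_au = E_h/a₀³ = m_e⁴e¹⁰/((4πε₀)⁵ℏ⁸) = 2.929 × 10^13 Pa
7.57 × 10^-3 × 4.632 × 10^113 / 2.929 × 10^13 = 1.197 × 10^98

1.197 × 10^98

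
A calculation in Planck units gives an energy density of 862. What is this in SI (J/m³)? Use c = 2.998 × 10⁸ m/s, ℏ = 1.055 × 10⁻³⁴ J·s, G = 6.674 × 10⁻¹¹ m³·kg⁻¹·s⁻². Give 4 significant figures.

3.993 × 10¹¹⁶ J/m³

One Planck energy density: u_P = c⁷/(ℏG²) = 4.632 × 10¹¹³ J/m³.
862 × 4.632 × 10¹¹³ J/m³ = 3.993 × 10¹¹⁶ J/m³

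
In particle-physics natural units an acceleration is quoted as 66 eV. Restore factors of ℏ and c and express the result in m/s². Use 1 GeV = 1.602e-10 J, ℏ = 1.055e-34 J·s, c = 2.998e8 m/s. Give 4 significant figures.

Acceleration is [L]/[T]² = c·[E]/ℏ.
1 GeV → c/ℏ × (1 GeV in J) = 4.552e32 m/s².
Convert the energy scale: 66 eV = 6.60e-8 GeV.
Result: 6.60e-8 × 4.552e32 = 3.005e25 m/s².

3.005e25 m/s²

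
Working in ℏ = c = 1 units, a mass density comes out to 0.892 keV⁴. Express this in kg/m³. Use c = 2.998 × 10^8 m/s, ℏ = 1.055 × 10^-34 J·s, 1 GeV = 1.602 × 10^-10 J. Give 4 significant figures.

Mass density is [E]/(c²[L]³) = [E]⁴/(ℏ³c⁵).
1 GeV⁴ → 1/(ℏ³c⁵) × (1 GeV in J)⁴ = 2.316 × 10^20 kg/m³.
Convert the energy scale: 0.892 keV⁴ = 8.92 × 10^-25 GeV⁴.
Result: 8.92 × 10^-25 × 2.316 × 10^20 = 2.066 × 10^-4 kg/m³.

2.066 × 10^-4 kg/m³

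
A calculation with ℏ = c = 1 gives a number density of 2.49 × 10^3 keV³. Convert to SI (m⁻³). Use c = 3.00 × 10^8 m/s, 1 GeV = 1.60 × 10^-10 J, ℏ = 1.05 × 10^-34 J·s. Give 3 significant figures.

3.26 × 10^32 m⁻³

Number density is [L]⁻³ = [E]³/(ℏc)³.
1 GeV³ → 1/(ℏc)³ × (1 GeV in J)³ = 1.31 × 10^47 m⁻³.
Convert the energy scale: 2.49 × 10^3 keV³ = 2.49 × 10^-15 GeV³.
Result: 2.49 × 10^-15 × 1.31 × 10^47 = 3.26 × 10^32 m⁻³.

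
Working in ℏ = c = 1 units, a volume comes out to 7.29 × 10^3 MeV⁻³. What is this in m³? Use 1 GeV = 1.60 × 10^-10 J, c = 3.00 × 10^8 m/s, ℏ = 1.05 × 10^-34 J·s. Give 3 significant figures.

5.56 × 10^-35 m³

Volume is [L]³ = [E]⁻³·(ℏc)³.
1 GeV⁻³ → (ℏc)³ × (1 GeV in J)⁻³ = 7.63 × 10^-48 m³.
Convert the energy scale: 7.29 × 10^3 MeV⁻³ = 7.29 × 10^12 GeV⁻³.
Result: 7.29 × 10^12 × 7.63 × 10^-48 = 5.56 × 10^-35 m³.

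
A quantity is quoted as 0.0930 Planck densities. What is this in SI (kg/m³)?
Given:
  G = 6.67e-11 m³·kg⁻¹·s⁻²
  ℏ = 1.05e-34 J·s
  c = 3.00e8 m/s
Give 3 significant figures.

4.84e95 kg/m³

One Planck density: ρ_P = c⁵/(ℏG²) = 5.20e96 kg/m³.
0.0930 × 5.20e96 kg/m³ = 4.84e95 kg/m³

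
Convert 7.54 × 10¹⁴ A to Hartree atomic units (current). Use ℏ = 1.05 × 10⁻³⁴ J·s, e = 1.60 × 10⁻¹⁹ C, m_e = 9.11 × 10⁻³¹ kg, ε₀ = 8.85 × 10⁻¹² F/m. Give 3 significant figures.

atomic unit of electric current: I_au = e E_h/ℏ = m_e e⁵/((4πε₀)²ℏ³) = 6.67 × 10⁻³ A.
7.54 × 10¹⁴ / 6.67 × 10⁻³ = 1.13 × 10¹⁷

1.13 × 10¹⁷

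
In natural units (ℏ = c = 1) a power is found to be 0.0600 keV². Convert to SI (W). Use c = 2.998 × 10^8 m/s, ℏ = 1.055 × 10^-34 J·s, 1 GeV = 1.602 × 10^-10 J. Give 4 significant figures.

14.60 W

Power is [E]/[T] = [E]²/ℏ.
1 GeV² → 1/ℏ × (1 GeV in J)² = 2.433 × 10^14 W.
Convert the energy scale: 0.0600 keV² = 6.00 × 10^-14 GeV².
Result: 6.00 × 10^-14 × 2.433 × 10^14 = 14.60 W.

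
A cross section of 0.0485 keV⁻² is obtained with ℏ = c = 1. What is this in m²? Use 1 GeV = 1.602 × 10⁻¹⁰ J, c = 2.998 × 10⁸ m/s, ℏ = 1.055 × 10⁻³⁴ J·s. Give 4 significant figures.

1.891 × 10⁻²¹ m²

Area is [L]² = [E]⁻²·(ℏc)²; restore (ℏc)².
1 GeV⁻² → (ℏc)² × (1 GeV in J)⁻² = 3.898 × 10⁻³² m².
Convert the energy scale: 0.0485 keV⁻² = 4.85 × 10¹⁰ GeV⁻².
Result: 4.85 × 10¹⁰ × 3.898 × 10⁻³² = 1.891 × 10⁻²¹ m².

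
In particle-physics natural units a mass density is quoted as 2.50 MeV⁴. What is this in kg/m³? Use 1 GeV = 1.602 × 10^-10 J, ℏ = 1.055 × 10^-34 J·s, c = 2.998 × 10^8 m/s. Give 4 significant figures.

Mass density is [E]/(c²[L]³) = [E]⁴/(ℏ³c⁵).
1 GeV⁴ → 1/(ℏ³c⁵) × (1 GeV in J)⁴ = 2.316 × 10^20 kg/m³.
Convert the energy scale: 2.50 MeV⁴ = 2.50 × 10^-12 GeV⁴.
Result: 2.50 × 10^-12 × 2.316 × 10^20 = 5.790 × 10^8 kg/m³.

5.790 × 10^8 kg/m³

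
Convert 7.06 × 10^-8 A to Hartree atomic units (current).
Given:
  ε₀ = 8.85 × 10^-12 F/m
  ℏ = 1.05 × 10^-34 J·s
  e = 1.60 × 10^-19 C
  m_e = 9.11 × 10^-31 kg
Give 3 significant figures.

atomic unit of electric current: I_au = e E_h/ℏ = m_e e⁵/((4πε₀)²ℏ³) = 6.67 × 10^-3 A.
7.06 × 10^-8 / 6.67 × 10^-3 = 1.06 × 10^-5

1.06 × 10^-5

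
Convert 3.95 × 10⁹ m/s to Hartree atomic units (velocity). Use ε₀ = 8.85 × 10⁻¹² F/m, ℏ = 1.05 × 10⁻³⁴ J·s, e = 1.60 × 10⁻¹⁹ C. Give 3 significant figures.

atomic unit of velocity: v_au = e²/(4πε₀ℏ) = 2.19 × 10⁶ m/s.
3.95 × 10⁹ / 2.19 × 10⁶ = 1.80 × 10³

1.80 × 10³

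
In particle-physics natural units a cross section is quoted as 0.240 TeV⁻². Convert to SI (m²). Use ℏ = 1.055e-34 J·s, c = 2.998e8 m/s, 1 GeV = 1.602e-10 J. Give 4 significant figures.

9.355e-39 m²

Area is [L]² = [E]⁻²·(ℏc)²; restore (ℏc)².
1 GeV⁻² → (ℏc)² × (1 GeV in J)⁻² = 3.898e-32 m².
Convert the energy scale: 0.240 TeV⁻² = 2.40e-7 GeV⁻².
Result: 2.40e-7 × 3.898e-32 = 9.355e-39 m².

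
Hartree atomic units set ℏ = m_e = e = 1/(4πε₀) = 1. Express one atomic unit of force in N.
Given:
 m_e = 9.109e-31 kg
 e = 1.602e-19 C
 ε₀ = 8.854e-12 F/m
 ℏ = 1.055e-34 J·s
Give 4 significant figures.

The unique combination of the constants set to 1 with dimensions of force is F_au = E_h/a₀ = m_e²e⁶/((4πε₀)³ℏ⁴).
E_h = 4.354e-18 J
a₀ = 5.297e-11 m
E_h/a₀ = 8.220e-8 N

8.220e-8 N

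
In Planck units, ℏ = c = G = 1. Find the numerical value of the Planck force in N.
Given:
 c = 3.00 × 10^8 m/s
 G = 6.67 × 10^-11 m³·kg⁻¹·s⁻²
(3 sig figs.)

Dimensional analysis gives F_P = c⁴/G.
  = 8.10 × 10^33 / 6.67 × 10^-11
  = 1.21 × 10^44 N

1.21 × 10^44 N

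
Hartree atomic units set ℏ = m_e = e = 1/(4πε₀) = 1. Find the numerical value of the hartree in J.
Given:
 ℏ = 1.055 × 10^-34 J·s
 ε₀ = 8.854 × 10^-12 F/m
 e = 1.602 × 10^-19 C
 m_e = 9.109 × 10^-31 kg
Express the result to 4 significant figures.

From ℏ = m_e = e = 1/(4πε₀) = 1 the energy scale is E_h = m_e e⁴/(4πε₀ℏ)².
  = 6.000 × 10^-106 / 1.378 × 10^-88
  = 4.354 × 10^-18 J

4.354 × 10^-18 J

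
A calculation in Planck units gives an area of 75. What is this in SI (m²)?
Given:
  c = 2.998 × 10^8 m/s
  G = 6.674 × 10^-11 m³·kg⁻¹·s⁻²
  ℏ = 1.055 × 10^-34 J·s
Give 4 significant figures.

1.960 × 10^-68 m²

One Planck area: A_P = ℏG/c³ = 2.613 × 10^-70 m².
75 × 2.613 × 10^-70 m² = 1.960 × 10^-68 m²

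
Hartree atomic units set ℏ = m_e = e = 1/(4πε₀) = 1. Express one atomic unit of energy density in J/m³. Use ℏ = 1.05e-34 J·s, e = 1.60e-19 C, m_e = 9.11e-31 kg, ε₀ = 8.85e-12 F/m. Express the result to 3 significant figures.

Dimensional analysis gives u_au = E_h/a₀³ = m_e⁴e¹⁰/((4πε₀)⁵ℏ⁸).
E_h = 4.38e-18 J
a₀ = 5.26e-11 m
E_h/a₀³ = 3.01e13 J/m³

3.01e13 J/m³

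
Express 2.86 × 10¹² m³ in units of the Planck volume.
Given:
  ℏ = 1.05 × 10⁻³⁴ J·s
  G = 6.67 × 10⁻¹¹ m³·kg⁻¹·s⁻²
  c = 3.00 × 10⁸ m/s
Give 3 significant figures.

Planck volume: V_P = (ℏG/c³)^(3/2) = 4.18 × 10⁻¹⁰⁵ m³.
2.86 × 10¹² / 4.18 × 10⁻¹⁰⁵ = 6.85 × 10¹¹⁶

6.85 × 10¹¹⁶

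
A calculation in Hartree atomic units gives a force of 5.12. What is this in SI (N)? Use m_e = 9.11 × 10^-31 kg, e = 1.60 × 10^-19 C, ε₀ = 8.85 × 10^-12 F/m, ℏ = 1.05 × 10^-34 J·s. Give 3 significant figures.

One atomic unit of force: F_au = E_h/a₀ = m_e²e⁶/((4πε₀)³ℏ⁴) = 8.33 × 10^-8 N.
5.12 × 8.33 × 10^-8 N = 4.26 × 10^-7 N

4.26 × 10^-7 N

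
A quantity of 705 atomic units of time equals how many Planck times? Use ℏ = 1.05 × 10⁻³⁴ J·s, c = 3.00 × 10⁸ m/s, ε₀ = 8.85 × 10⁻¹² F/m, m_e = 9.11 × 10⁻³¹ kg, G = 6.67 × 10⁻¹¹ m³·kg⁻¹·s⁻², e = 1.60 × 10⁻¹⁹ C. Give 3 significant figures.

3.15 × 10²⁹

atomic unit of time: τ_au = (4πε₀)²ℏ³/(m_e e⁴) = 2.40 × 10⁻¹⁷ s
Planck time: t_P = √(ℏG/c⁵) = 5.37 × 10⁻⁴⁴ s
705 × 2.40 × 10⁻¹⁷ / 5.37 × 10⁻⁴⁴ = 3.15 × 10²⁹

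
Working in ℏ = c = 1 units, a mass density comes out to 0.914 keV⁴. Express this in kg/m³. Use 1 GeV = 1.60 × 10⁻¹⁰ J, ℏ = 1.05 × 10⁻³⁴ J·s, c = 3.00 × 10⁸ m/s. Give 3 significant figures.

Mass density is [E]/(c²[L]³) = [E]⁴/(ℏ³c⁵).
1 GeV⁴ → 1/(ℏ³c⁵) × (1 GeV in J)⁴ = 2.33 × 10²⁰ kg/m³.
Convert the energy scale: 0.914 keV⁴ = 9.14 × 10⁻²⁵ GeV⁴.
Result: 9.14 × 10⁻²⁵ × 2.33 × 10²⁰ = 2.13 × 10⁻⁴ kg/m³.

2.13 × 10⁻⁴ kg/m³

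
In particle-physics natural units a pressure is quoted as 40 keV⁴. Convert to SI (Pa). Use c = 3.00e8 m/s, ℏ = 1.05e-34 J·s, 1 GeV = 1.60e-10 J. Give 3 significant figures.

8.39e14 Pa

Pressure is [E]/[L]³ = [E]⁴/(ℏc)³.
1 GeV⁴ → 1/(ℏc)³ × (1 GeV in J)⁴ = 2.10e37 Pa.
Convert the energy scale: 40 keV⁴ = 4.00e-23 GeV⁴.
Result: 4.00e-23 × 2.10e37 = 8.39e14 Pa.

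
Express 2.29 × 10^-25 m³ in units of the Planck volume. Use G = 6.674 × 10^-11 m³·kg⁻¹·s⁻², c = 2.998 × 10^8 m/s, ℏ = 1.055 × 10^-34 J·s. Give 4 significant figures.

Planck volume: V_P = (ℏG/c³)^(3/2) = 4.224 × 10^-105 m³.
2.29 × 10^-25 / 4.224 × 10^-105 = 5.422 × 10^79

5.422 × 10^79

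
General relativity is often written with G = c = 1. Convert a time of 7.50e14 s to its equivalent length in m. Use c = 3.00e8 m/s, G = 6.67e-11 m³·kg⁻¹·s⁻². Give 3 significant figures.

2.25e23 m

Time → length via c.
7.50e14 s × (c) = 2.25e23 m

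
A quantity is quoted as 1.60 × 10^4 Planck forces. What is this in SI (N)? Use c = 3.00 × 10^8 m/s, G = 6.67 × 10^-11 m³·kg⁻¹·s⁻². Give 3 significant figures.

One Planck force: F_P = c⁴/G = 1.21 × 10^44 N.
1.60 × 10^4 × 1.21 × 10^44 N = 1.94 × 10^48 N

1.94 × 10^48 N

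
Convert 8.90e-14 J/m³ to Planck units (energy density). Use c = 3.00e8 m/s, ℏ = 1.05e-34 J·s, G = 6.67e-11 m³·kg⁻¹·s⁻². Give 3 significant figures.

Planck energy density: u_P = c⁷/(ℏG²) = 4.68e113 J/m³.
8.90e-14 / 4.68e113 = 1.90e-127

1.90e-127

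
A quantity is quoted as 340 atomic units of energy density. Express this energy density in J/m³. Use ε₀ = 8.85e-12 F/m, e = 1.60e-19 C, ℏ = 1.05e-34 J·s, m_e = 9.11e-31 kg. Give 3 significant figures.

1.02e16 J/m³

One atomic unit of energy density: u_au = E_h/a₀³ = m_e⁴e¹⁰/((4πε₀)⁵ℏ⁸) = 3.01e13 J/m³.
340 × 3.01e13 J/m³ = 1.02e16 J/m³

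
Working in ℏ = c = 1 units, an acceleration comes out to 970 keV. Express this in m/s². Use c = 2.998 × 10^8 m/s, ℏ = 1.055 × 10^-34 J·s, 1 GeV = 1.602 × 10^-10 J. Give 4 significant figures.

Acceleration is [L]/[T]² = c·[E]/ℏ.
1 GeV → c/ℏ × (1 GeV in J) = 4.552 × 10^32 m/s².
Convert the energy scale: 970 keV = 9.70 × 10^-4 GeV.
Result: 9.70 × 10^-4 × 4.552 × 10^32 = 4.416 × 10^29 m/s².

4.416 × 10^29 m/s²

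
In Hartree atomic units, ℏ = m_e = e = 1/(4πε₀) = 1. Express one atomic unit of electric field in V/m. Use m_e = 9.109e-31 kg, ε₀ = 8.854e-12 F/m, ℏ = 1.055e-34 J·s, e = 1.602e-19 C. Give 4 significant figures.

5.131e11 V/m

From ℏ = m_e = e = 1/(4πε₀) = 1 the electric field scale is E_au = E_h/(e a₀) = m_e²e⁵/((4πε₀)³ℏ⁴).
E_h = 4.354e-18 J
a₀ = 5.297e-11 m
E_h/(e·a₀) = 5.131e11 V/m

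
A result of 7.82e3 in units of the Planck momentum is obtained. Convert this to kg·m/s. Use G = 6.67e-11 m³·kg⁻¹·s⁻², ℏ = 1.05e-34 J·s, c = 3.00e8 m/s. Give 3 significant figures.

5.10e4 kg·m/s

One Planck momentum: p_P = √(ℏc³/G) = 6.52 kg·m/s.
7.82e3 × 6.52 kg·m/s = 5.10e4 kg·m/s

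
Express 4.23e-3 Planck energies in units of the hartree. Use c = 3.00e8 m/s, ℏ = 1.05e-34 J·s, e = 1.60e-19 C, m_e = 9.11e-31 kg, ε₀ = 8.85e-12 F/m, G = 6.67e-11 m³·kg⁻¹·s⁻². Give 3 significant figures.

Planck energy: E_P = √(ℏc⁵/G) = 1.96e9 J
hartree: E_h = m_e e⁴/(4πε₀ℏ)² = 4.38e-18 J
4.23e-3 × 1.96e9 / 4.38e-18 = 1.89e24

1.89e24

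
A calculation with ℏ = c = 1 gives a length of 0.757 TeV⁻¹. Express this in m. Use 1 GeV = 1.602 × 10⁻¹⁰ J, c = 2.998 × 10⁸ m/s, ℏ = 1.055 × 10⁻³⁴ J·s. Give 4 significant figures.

1.495 × 10⁻¹⁹ m

A length is [E]⁻¹ in ℏ=c=1; restore one factor of ℏc.
1 GeV⁻¹ → ℏc × (1 GeV in J)⁻¹ = 1.974 × 10⁻¹⁶ m.
Convert the energy scale: 0.757 TeV⁻¹ = 7.57 × 10⁻⁴ GeV⁻¹.
Result: 7.57 × 10⁻⁴ × 1.974 × 10⁻¹⁶ = 1.495 × 10⁻¹⁹ m.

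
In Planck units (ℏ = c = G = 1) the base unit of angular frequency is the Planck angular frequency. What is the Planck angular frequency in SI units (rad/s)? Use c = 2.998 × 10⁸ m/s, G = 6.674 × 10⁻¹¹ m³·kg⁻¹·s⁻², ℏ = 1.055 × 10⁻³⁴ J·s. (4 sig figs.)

1.855 × 10⁴³ rad/s

ω_P = √(c⁵/(ℏG))
  = √(3.440 × 10⁸⁶)
  = 1.855 × 10⁴³ rad/s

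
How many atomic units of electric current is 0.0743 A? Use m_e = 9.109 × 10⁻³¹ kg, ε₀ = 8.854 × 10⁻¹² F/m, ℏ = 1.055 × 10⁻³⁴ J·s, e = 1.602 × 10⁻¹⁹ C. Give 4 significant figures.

11.24

atomic unit of electric current: I_au = e E_h/ℏ = m_e e⁵/((4πε₀)²ℏ³) = 6.612 × 10⁻³ A.
0.0743 / 6.612 × 10⁻³ = 11.24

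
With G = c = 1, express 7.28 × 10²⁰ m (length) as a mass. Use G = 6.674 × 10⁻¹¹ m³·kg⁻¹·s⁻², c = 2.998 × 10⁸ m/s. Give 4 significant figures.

9.804 × 10⁴⁷ kg

Length → mass via c²/G.
7.28 × 10²⁰ m × (c²/G) = 9.804 × 10⁴⁷ kg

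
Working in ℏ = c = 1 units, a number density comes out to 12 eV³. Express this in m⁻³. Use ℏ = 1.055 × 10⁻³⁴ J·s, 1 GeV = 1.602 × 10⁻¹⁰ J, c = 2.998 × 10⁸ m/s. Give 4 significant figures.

Number density is [L]⁻³ = [E]³/(ℏc)³.
1 GeV³ → 1/(ℏc)³ × (1 GeV in J)³ = 1.299 × 10⁴⁷ m⁻³.
Convert the energy scale: 12 eV³ = 1.20 × 10⁻²⁶ GeV³.
Result: 1.20 × 10⁻²⁶ × 1.299 × 10⁴⁷ = 1.559 × 10²¹ m⁻³.

1.559 × 10²¹ m⁻³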